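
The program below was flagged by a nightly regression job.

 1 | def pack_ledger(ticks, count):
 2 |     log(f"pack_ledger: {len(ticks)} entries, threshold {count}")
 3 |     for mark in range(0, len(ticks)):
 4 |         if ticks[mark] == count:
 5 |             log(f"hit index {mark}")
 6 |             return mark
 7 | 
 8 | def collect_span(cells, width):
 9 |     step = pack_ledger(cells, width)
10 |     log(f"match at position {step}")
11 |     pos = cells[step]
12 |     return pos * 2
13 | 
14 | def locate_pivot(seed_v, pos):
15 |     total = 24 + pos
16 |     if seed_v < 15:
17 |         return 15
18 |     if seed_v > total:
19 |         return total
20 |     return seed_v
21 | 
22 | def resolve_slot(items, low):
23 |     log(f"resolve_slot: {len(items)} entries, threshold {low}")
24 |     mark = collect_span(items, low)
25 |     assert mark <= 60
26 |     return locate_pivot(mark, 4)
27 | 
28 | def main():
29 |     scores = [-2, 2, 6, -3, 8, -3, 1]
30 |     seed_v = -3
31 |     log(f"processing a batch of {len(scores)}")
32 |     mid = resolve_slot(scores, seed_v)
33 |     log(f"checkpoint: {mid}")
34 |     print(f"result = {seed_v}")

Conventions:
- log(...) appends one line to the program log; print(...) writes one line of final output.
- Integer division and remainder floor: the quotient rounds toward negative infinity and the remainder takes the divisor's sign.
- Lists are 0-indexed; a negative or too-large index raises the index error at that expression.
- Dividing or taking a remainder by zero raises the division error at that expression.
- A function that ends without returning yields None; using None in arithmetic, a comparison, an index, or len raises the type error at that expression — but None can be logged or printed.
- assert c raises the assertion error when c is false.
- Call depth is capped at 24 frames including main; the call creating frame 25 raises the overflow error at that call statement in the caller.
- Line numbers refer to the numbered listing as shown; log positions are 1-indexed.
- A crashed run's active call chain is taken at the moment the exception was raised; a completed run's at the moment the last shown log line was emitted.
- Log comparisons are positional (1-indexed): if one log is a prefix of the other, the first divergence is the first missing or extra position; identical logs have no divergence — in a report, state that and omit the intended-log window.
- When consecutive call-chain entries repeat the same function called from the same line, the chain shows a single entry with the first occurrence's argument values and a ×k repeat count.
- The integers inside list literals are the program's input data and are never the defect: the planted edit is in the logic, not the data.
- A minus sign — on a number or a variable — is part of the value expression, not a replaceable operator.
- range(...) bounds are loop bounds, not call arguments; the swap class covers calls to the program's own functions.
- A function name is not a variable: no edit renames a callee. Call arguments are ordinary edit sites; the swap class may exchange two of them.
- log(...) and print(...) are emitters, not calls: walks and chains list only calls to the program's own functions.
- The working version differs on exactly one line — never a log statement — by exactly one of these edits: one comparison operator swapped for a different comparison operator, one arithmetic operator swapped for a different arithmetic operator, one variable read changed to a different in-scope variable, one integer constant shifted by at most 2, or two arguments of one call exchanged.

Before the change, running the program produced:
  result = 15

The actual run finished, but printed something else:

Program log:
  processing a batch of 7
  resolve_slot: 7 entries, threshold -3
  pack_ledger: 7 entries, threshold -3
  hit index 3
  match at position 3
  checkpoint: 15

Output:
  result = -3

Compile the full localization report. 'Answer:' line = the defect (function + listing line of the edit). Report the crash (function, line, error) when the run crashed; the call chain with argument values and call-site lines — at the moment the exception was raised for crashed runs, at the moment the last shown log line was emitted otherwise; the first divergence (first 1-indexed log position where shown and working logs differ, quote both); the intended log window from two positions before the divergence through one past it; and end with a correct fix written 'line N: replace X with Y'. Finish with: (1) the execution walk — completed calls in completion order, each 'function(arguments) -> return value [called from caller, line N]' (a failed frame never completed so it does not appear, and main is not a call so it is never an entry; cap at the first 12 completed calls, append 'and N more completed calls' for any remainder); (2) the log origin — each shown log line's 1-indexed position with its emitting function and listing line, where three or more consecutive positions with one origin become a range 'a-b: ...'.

Answer: the defect is in main at line 34.
The tell: No log line changed; the fault shows up purely in the output.
Call chain: main.
First divergence: none; the two logs match at every position.
Execution walk:
  pack_ledger([-2, 2, 6, -3, 8, -3, 1], -3) -> 3  [called from collect_span, line 9]
  collect_span([-2, 2, 6, -3, 8, -3, 1], -3) -> -6  [called from resolve_slot, line 24]
  locate_pivot(-6, 4) -> 15  [called from resolve_slot, line 26]
  resolve_slot([-2, 2, 6, -3, 8, -3, 1], -3) -> 15  [called from main, line 32]
Log line origins:
  1: logged in main at line 31
  2: logged in resolve_slot at line 23
  3: logged in pack_ledger at line 2
  4: logged in pack_ledger at line 5
  5: logged in collect_span at line 10
  6: logged in main at line 33
A correct fix: line 34: replace `seed_v` with `mid`.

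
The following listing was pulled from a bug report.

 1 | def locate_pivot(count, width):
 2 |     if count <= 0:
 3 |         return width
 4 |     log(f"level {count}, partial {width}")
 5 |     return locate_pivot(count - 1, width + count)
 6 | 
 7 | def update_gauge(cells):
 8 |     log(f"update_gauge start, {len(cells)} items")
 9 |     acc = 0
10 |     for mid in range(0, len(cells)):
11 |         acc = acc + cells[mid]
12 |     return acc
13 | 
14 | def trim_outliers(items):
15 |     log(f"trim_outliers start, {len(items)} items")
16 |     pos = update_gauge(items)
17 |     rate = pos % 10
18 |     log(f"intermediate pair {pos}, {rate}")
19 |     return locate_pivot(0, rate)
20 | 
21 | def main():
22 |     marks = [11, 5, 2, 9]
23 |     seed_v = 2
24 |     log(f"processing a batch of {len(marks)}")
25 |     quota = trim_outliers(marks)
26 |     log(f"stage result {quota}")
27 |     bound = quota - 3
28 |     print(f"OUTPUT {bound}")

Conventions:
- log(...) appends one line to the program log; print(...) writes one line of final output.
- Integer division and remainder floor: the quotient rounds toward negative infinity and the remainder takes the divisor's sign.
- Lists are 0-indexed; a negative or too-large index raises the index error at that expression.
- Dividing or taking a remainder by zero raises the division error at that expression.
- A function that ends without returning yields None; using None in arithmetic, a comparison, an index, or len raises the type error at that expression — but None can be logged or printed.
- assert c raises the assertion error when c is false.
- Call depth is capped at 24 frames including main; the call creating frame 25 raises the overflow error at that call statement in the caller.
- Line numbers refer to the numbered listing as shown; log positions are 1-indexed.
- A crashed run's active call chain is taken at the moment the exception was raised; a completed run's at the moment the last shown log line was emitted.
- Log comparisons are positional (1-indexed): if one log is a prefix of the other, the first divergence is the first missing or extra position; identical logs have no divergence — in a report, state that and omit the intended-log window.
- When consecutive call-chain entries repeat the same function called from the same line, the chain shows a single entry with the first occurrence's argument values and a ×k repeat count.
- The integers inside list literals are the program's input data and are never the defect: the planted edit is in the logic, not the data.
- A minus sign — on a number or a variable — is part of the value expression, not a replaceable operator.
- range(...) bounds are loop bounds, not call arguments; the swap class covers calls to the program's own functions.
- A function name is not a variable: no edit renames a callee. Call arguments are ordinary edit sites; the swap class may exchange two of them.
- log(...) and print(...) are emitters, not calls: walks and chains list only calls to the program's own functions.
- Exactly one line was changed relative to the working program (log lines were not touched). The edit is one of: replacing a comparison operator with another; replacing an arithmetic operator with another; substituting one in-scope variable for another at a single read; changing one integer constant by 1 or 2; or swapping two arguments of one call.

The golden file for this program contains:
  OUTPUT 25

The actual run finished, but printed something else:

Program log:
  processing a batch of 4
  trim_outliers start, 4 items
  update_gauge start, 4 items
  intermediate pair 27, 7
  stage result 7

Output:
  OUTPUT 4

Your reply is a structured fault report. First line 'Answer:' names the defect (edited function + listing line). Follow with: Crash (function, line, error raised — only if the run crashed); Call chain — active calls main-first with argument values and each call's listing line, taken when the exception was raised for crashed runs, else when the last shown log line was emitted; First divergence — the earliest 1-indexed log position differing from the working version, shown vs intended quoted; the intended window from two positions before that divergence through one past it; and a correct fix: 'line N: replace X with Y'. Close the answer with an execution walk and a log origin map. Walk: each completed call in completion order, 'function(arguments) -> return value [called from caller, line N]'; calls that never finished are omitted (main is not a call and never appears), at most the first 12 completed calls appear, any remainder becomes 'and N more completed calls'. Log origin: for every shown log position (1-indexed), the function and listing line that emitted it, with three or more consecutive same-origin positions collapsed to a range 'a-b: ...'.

Answer: the defect is in trim_outliers at line 19.
Key observation: The log first diverges at position 5: the faulty run prints 'stage result 7' where the working version prints 'level 7, partial 0'.
Call chain: main.
First divergence: at position 5 the run shows 'stage result 7' where the working version logs 'level 7, partial 0'.
Intended log window:
  3: update_gauge start, 4 items
  4: intermediate pair 27, 7
  5: level 7, partial 0
  6: level 6, partial 7
Execution walk:
  update_gauge([11, 5, 2, 9]) -> 27  [called from trim_outliers, line 16]
  locate_pivot(0, 7) -> 7  [called from trim_outliers, line 19]
  trim_outliers([11, 5, 2, 9]) -> 7  [called from main, line 25]
Log origin:
  1 — main, line 24
  2 — trim_outliers, line 15
  3 — update_gauge, line 8
  4 — trim_outliers, line 18
  5 — main, line 26
A correct fix: line 19: replace `locate_pivot(0, rate)` with `locate_pivot(rate, 0)`.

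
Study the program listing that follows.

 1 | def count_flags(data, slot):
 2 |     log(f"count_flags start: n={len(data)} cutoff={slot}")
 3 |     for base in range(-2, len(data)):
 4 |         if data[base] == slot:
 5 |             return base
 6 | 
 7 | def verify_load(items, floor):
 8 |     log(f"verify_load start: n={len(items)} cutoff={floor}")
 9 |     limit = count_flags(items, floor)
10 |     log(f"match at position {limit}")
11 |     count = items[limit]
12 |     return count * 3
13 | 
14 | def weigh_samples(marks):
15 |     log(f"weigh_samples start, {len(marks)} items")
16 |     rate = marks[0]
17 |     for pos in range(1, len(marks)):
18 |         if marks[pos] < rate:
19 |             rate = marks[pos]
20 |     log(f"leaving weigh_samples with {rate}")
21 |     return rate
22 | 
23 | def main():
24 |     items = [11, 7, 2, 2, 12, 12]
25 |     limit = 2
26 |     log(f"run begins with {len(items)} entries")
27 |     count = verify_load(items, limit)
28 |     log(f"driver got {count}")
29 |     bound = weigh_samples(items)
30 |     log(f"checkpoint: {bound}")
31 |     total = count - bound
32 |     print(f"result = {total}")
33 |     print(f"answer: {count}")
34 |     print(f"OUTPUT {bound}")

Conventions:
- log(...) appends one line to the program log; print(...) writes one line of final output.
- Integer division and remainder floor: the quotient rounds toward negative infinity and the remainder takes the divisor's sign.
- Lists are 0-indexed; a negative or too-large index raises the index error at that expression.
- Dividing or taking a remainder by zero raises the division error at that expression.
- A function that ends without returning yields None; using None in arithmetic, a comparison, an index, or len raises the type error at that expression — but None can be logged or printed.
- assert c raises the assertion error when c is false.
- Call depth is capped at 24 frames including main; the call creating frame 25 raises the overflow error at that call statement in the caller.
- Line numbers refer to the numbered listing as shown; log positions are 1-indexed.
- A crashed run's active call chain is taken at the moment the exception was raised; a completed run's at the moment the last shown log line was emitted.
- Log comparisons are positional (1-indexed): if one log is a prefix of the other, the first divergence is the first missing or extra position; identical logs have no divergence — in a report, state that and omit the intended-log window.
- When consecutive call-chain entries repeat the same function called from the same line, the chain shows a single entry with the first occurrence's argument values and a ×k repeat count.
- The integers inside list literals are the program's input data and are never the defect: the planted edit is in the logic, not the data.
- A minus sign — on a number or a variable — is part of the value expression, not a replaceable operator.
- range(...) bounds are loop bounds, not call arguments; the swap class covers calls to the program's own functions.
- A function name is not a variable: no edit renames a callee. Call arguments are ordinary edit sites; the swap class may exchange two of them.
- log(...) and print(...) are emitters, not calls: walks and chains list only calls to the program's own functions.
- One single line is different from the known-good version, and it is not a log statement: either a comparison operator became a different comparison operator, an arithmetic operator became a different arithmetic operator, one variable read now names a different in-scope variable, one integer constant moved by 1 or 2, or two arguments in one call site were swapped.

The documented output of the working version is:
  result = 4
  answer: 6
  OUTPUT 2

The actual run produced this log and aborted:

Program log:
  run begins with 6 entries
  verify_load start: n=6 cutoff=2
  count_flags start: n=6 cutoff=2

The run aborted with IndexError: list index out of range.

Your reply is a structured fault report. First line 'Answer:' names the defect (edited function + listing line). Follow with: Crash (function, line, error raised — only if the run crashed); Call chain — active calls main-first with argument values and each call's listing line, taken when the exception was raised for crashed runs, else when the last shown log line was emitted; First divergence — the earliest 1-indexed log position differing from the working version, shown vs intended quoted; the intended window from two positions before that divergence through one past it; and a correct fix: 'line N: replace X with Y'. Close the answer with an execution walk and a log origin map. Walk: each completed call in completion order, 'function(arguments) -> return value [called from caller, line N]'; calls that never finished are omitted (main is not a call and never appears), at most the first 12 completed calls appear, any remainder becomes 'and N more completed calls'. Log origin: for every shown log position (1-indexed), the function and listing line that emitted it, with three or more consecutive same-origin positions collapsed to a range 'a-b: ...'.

Answer: the defect is in count_flags at line 3.
Core observation: The shown log is a 3-line prefix of the intended one, whose next entry is 'match at position 2'.
Crash: count_flags, line 4, IndexError.
Call chain: main -> verify_load([11, 7, 2, 2, 12, 12], 2) (called at line 27) -> count_flags([11, 7, 2, 2, 12, 12], 2) (called at line 9).
First divergence: position 4 (shown log ended at 3 lines; the working version continues: 'match at position 2').
Intended log window:
  2: verify_load start: n=6 cutoff=2
  3: count_flags start: n=6 cutoff=2
  4: match at position 2
  5: driver got 6
Execution walk:
  (no call completed)
Log line origins:
  1: from main, line 26
  2: from verify_load, line 8
  3: from count_flags, line 2
A correct fix: line 3: replace `-2` with `0`.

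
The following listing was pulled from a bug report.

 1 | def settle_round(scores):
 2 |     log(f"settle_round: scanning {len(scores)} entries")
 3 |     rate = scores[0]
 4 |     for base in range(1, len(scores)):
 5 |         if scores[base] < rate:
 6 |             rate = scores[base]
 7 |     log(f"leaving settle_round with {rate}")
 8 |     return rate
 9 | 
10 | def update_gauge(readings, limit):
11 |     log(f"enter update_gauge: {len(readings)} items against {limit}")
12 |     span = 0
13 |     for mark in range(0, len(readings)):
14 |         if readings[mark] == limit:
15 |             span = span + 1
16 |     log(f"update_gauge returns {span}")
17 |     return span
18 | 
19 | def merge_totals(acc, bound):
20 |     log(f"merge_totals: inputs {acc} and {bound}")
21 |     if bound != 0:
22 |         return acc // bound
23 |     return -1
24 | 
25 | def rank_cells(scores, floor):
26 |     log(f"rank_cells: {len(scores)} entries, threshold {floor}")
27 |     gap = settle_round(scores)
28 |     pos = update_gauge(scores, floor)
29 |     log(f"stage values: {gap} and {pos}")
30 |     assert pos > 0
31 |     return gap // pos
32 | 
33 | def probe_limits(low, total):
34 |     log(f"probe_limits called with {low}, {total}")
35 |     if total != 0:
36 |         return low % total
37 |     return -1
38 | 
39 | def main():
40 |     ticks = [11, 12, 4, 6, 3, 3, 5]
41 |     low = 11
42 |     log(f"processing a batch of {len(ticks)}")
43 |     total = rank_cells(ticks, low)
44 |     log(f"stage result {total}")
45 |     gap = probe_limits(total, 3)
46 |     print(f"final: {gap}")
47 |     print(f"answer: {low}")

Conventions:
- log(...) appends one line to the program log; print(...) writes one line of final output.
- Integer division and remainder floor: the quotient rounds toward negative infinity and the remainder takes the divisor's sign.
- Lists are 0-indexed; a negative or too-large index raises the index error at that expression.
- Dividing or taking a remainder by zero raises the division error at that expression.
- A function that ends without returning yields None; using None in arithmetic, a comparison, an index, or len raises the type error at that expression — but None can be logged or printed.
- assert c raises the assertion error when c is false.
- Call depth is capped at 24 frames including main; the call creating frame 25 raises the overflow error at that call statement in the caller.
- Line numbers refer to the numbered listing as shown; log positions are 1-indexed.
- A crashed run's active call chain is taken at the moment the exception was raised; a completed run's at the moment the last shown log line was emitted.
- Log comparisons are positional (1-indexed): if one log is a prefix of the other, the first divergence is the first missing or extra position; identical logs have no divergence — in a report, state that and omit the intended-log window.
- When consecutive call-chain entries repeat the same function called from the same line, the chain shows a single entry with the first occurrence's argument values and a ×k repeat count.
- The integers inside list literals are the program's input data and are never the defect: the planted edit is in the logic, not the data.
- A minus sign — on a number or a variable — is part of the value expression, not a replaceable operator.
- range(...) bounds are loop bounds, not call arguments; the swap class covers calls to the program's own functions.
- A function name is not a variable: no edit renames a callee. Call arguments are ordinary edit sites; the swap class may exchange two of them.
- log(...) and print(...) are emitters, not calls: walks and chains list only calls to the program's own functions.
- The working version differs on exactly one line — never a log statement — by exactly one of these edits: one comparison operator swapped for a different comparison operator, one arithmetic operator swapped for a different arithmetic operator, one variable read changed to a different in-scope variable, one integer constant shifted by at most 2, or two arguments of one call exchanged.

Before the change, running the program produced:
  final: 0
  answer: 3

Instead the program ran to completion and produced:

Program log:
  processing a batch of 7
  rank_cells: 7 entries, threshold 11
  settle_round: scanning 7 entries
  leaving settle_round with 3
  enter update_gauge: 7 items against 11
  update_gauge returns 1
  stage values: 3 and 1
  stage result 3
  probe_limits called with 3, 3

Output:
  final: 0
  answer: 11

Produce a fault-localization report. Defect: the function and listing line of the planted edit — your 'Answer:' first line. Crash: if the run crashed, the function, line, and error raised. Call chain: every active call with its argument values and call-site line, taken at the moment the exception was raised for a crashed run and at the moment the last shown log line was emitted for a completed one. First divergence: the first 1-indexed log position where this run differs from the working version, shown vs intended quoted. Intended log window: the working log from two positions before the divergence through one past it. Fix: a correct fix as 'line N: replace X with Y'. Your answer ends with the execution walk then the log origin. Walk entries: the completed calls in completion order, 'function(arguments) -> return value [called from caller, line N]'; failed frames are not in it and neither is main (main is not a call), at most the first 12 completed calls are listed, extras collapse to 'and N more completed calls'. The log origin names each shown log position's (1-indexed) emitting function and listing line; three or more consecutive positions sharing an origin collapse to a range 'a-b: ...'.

Answer: the defect is in main at line 47.
Key fact: The logs agree in full; only the final output differs.
Call chain: main -> probe_limits(3, 3) (called at line 45).
First divergence: none; the two logs match at every position.
Execution walk:
  settle_round([11, 12, 4, 6, 3, 3, 5]) -> 3  [called from rank_cells, line 27]
  update_gauge([11, 12, 4, 6, 3, 3, 5], 11) -> 1  [called from rank_cells, line 28]
  rank_cells([11, 12, 4, 6, 3, 3, 5], 11) -> 3  [called from main, line 43]
  probe_limits(3, 3) -> 0  [called from main, line 45]
Log origin:
  1: emitted by main (line 42)
  2: emitted by rank_cells (line 26)
  3: emitted by settle_round (line 2)
  4: emitted by settle_round (line 7)
  5: emitted by update_gauge (line 11)
  6: emitted by update_gauge (line 16)
  7: emitted by rank_cells (line 29)
  8: emitted by main (line 44)
  9: emitted by probe_limits (line 34)
A correct fix: line 47: replace `low` with `total`.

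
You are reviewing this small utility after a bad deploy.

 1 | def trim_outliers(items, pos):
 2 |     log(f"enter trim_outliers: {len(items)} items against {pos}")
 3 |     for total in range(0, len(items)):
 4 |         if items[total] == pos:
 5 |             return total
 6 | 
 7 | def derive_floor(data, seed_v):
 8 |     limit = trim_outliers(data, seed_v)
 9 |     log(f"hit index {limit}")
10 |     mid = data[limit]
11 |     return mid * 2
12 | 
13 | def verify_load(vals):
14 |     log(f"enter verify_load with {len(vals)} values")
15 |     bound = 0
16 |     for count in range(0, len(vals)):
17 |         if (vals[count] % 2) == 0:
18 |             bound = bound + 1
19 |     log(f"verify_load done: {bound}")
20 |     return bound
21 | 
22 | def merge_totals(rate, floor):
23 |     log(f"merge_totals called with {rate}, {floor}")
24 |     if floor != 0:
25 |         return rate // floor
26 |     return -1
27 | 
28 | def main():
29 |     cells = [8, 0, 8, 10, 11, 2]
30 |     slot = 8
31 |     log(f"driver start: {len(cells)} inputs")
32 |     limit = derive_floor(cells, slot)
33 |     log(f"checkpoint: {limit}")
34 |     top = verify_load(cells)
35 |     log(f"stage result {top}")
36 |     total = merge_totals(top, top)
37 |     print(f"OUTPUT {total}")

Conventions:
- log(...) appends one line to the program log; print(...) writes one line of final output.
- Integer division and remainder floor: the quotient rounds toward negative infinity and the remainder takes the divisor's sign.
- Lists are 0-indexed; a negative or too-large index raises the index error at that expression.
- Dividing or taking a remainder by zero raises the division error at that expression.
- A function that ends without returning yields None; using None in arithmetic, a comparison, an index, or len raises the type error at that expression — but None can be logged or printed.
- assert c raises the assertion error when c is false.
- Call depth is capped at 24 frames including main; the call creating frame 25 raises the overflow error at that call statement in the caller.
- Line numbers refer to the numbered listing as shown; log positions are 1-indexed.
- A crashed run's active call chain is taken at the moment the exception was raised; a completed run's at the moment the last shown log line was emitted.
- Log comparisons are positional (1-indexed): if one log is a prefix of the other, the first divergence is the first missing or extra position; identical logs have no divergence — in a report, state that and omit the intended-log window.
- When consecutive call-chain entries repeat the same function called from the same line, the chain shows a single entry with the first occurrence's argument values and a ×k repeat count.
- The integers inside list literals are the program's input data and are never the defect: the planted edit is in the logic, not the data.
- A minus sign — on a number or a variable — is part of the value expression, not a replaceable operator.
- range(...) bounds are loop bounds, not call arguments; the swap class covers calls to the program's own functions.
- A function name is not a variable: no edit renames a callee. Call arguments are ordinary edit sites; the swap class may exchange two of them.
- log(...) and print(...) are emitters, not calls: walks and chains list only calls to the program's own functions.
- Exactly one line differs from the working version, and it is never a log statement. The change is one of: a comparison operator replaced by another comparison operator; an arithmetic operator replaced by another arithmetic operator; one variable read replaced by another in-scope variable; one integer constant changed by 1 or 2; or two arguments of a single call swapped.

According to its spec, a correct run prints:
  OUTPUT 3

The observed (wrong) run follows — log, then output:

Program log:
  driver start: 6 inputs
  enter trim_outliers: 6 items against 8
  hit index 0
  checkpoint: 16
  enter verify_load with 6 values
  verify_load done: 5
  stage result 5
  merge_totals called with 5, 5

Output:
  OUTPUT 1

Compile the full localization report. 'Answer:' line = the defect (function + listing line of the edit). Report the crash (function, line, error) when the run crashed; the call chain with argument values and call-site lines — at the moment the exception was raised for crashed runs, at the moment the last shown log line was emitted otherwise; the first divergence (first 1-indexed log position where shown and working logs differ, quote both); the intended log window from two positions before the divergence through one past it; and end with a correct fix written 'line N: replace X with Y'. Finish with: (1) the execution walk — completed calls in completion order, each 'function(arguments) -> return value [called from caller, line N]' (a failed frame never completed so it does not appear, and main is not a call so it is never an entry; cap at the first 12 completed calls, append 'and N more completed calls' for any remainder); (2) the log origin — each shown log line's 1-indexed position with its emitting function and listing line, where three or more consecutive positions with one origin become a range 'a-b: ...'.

Answer: the defect is in main at line 36.
Key fact: Position 8 is the first bad log line: 'merge_totals called with 5, 5' should read 'merge_totals called with 16, 5'.
Call chain: main -> merge_totals(5, 5) (called at line 36).
First divergence: position 8; shown 'merge_totals called with 5, 5' vs intended 'merge_totals called with 16, 5'.
Intended log window:
  6: verify_load done: 5
  7: stage result 5
  8: merge_totals called with 16, 5
Execution walk:
  trim_outliers([8, 0, 8, 10, 11, 2], 8) -> 0  [called from derive_floor, line 8]
  derive_floor([8, 0, 8, 10, 11, 2], 8) -> 16  [called from main, line 32]
  verify_load([8, 0, 8, 10, 11, 2]) -> 5  [called from main, line 34]
  merge_totals(5, 5) -> 1  [called from main, line 36]
Log origins:
  1 — main, line 31
  2 — trim_outliers, line 2
  3 — derive_floor, line 9
  4 — main, line 33
  5 — verify_load, line 14
  6 — verify_load, line 19
  7 — main, line 35
  8 — merge_totals, line 23
A correct fix: line 36: replace `merge_totals(top, top)` with `merge_totals(limit, top)`.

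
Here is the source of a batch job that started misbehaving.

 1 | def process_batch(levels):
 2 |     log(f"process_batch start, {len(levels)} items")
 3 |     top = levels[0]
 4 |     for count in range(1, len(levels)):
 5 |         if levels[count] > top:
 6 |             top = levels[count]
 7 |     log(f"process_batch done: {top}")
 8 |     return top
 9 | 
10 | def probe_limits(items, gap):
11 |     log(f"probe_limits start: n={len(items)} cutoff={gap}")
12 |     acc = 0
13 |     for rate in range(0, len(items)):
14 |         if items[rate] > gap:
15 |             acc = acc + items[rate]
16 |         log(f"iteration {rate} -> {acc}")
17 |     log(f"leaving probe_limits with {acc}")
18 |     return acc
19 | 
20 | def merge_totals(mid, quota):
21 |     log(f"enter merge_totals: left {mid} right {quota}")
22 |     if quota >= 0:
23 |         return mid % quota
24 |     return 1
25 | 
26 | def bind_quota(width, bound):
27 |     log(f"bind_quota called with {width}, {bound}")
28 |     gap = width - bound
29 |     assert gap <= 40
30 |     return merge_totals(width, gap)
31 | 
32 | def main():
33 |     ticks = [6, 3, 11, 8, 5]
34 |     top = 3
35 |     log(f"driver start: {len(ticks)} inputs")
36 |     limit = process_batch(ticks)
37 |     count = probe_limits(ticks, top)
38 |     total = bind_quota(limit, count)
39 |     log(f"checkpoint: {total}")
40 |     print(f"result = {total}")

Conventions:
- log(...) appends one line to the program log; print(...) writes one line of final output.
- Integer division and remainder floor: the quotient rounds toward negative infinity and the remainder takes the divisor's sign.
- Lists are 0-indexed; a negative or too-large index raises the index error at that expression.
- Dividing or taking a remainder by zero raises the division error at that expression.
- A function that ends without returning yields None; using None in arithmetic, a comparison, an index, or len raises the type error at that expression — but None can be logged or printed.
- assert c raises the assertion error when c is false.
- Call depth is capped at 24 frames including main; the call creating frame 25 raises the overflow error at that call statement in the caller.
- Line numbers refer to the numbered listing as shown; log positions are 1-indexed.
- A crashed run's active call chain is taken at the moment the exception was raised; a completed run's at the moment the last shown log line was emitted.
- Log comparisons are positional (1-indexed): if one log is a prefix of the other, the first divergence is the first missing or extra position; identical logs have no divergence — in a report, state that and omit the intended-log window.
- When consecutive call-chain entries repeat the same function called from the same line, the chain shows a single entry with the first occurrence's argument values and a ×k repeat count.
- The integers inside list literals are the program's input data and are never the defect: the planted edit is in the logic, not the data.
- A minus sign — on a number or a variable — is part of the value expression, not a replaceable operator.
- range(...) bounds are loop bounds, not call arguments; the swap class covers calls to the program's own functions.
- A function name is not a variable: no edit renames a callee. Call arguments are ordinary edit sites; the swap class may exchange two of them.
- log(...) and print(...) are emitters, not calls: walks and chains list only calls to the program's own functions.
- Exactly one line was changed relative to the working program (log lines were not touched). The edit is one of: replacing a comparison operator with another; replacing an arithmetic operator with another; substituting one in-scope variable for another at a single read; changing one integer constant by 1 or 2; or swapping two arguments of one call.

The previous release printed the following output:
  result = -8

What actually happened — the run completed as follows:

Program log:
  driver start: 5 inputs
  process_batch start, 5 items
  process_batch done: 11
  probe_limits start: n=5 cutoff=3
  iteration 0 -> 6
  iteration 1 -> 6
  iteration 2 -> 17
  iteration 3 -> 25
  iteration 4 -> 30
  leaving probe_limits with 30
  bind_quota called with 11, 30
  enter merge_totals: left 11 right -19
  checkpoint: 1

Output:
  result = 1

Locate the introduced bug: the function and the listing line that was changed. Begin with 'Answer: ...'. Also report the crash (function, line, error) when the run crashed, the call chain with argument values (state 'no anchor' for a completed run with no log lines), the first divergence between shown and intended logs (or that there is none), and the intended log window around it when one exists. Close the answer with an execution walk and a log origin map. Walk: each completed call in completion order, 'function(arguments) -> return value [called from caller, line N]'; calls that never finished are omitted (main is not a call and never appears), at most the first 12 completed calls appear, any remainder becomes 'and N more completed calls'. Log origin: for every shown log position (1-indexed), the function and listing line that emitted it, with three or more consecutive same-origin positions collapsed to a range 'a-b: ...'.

Answer: the defect is in merge_totals at line 22.
Key fact: The earliest visible damage is log position 13 — 'checkpoint: 1' rather than the intended 'checkpoint: -8'.
Call chain: main.
First divergence: position 13 — the shown line 'checkpoint: 1' should read 'checkpoint: -8'.
Intended log window:
  11: bind_quota called with 11, 30
  12: enter merge_totals: left 11 right -19
  13: checkpoint: -8
Execution walk:
  process_batch([6, 3, 11, 8, 5]) -> 11  [called from main, line 36]
  probe_limits([6, 3, 11, 8, 5], 3) -> 30  [called from main, line 37]
  merge_totals(11, -19) -> 1  [called from bind_quota, line 30]
  bind_quota(11, 30) -> 1  [called from main, line 38]
Origin of each log line:
  1: logged in main at line 35
  2: logged in process_batch at line 2
  3: logged in process_batch at line 7
  4: logged in probe_limits at line 11
  5-9: logged in probe_limits at line 16
  10: logged in probe_limits at line 17
  11: logged in bind_quota at line 27
  12: logged in merge_totals at line 21
  13: logged in main at line 39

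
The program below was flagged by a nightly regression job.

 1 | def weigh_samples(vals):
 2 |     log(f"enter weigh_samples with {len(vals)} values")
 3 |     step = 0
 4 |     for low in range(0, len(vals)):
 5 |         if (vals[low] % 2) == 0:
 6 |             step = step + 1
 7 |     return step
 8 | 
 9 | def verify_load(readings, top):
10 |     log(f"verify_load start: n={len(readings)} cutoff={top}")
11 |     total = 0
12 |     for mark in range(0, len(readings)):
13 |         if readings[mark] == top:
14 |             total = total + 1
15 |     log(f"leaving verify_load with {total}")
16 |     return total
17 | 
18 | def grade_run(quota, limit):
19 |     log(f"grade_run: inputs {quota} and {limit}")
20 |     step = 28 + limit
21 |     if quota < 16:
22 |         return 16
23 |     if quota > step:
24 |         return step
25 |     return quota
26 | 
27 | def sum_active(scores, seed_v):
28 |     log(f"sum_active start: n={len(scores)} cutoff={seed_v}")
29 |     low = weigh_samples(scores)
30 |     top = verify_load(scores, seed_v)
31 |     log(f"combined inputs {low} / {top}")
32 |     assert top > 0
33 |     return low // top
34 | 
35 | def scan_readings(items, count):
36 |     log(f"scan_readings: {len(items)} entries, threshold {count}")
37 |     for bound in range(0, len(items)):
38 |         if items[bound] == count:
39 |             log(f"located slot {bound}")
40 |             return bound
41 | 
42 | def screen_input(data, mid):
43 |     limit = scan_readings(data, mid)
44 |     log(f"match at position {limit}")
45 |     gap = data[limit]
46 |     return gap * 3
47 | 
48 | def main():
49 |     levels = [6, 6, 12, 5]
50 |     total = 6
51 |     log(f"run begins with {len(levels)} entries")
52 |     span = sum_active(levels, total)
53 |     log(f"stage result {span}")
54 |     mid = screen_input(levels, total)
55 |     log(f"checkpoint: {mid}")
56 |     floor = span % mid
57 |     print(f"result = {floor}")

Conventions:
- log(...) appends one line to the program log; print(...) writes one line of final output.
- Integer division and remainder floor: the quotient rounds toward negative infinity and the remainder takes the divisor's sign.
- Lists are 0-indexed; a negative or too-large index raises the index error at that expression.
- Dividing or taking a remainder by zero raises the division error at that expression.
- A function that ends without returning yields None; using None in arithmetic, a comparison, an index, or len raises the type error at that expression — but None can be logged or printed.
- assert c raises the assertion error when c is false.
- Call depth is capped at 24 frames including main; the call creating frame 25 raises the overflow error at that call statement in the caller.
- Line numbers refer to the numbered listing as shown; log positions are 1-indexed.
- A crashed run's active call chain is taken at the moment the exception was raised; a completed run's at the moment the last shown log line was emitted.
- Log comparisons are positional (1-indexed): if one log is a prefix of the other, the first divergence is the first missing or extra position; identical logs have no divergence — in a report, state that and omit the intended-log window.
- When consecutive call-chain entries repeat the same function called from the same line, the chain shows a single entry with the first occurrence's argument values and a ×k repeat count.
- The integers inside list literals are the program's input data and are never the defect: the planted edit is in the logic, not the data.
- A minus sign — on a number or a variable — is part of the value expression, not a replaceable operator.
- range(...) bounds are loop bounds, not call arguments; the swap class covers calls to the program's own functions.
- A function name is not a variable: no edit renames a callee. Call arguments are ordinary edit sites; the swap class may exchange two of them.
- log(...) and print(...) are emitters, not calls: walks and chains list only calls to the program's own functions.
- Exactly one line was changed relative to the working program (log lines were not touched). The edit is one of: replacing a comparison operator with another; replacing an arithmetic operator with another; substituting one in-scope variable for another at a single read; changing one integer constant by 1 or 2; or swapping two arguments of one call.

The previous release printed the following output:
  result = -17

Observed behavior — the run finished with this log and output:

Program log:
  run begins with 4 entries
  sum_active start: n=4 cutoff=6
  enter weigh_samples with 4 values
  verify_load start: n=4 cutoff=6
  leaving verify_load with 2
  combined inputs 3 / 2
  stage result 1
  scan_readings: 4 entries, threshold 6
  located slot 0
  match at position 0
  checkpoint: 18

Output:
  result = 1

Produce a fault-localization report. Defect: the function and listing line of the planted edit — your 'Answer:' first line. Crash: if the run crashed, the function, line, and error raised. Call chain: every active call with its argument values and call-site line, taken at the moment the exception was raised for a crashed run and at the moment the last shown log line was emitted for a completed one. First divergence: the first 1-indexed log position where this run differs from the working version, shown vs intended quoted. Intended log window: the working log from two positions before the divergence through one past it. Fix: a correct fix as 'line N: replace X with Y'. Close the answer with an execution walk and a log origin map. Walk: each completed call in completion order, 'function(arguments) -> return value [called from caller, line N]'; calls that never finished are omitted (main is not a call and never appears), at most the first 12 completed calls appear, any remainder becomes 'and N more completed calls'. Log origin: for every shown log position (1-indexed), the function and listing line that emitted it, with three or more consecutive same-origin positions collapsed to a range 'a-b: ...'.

Answer: the defect is in main at line 56.
Key observation: Log streams are identical — the defect surfaces only in the printed output.
Call chain: main.
First divergence: there is none — every log position agrees.
Execution walk:
  weigh_samples([6, 6, 12, 5]) -> 3  [called from sum_active, line 29]
  verify_load([6, 6, 12, 5], 6) -> 2  [called from sum_active, line 30]
  sum_active([6, 6, 12, 5], 6) -> 1  [called from main, line 52]
  scan_readings([6, 6, 12, 5], 6) -> 0  [called from screen_input, line 43]
  screen_input([6, 6, 12, 5], 6) -> 18  [called from main, line 54]
Log origin:
  1: from main, line 51
  2: from sum_active, line 28
  3: from weigh_samples, line 2
  4: from verify_load, line 10
  5: from verify_load, line 15
  6: from sum_active, line 31
  7: from main, line 53
  8: from scan_readings, line 36
  9: from scan_readings, line 39
  10: from screen_input, line 44
  11: from main, line 55
A correct fix: line 56: replace `%` with `-`.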